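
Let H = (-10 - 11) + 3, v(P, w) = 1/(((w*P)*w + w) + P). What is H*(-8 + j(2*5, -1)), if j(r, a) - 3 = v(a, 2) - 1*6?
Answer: 204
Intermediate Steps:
v(P, w) = 1/(P + w + P*w²) (v(P, w) = 1/(((P*w)*w + w) + P) = 1/((P*w² + w) + P) = 1/((w + P*w²) + P) = 1/(P + w + P*w²))
H = -18 (H = -21 + 3 = -18)
j(r, a) = -3 + 1/(2 + 5*a) (j(r, a) = 3 + (1/(a + 2 + a*2²) - 1*6) = 3 + (1/(a + 2 + a*4) - 6) = 3 + (1/(a + 2 + 4*a) - 6) = 3 + (1/(2 + 5*a) - 6) = 3 + (-6 + 1/(2 + 5*a)) = -3 + 1/(2 + 5*a))
H*(-8 + j(2*5, -1)) = -18*(-8 + 5*(-1 - 3*(-1))/(2 + 5*(-1))) = -18*(-8 + 5*(-1 + 3)/(2 - 5)) = -18*(-8 + 5*2/(-3)) = -18*(-8 + 5*(-⅓)*2) = -18*(-8 - 10/3) = -18*(-34/3) = 204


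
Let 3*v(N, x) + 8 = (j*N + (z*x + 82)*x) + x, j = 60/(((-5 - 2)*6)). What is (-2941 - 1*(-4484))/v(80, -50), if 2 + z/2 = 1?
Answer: -32403/64906 ≈ -0.49923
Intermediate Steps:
z = -2 (z = -4 + 2*1 = -4 + 2 = -2)
j = -10/7 (j = 60/((-7*6)) = 60/(-42) = 60*(-1/42) = -10/7 ≈ -1.4286)
v(N, x) = -8/3 - 10*N/21 + x/3 + x*(82 - 2*x)/3 (v(N, x) = -8/3 + ((-10*N/7 + (-2*x + 82)*x) + x)/3 = -8/3 + ((-10*N/7 + (82 - 2*x)*x) + x)/3 = -8/3 + ((-10*N/7 + x*(82 - 2*x)) + x)/3 = -8/3 + (x - 10*N/7 + x*(82 - 2*x))/3 = -8/3 + (-10*N/21 + x/3 + x*(82 - 2*x)/3) = -8/3 - 10*N/21 + x/3 + x*(82 - 2*x)/3)
(-2941 - 1*(-4484))/v(80, -50) = (-2941 - 1*(-4484))/(-8/3 - 10/21*80 - ⅔*(-50)² + (83/3)*(-50)) = (-2941 + 4484)/(-8/3 - 800/21 - ⅔*2500 - 4150/3) = 1543/(-8/3 - 800/21 - 5000/3 - 4150/3) = 1543/(-64906/21) = 1543*(-21/64906) = -32403/64906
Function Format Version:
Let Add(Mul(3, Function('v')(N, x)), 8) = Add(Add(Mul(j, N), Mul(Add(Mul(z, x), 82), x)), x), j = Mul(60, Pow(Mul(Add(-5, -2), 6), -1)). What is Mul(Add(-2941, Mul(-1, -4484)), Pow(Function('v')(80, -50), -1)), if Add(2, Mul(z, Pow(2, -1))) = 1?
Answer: Rational(-32403, 64906) ≈ -0.49923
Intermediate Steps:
z = -2 (z = Add(-4, Mul(2, 1)) = Add(-4, 2) = -2)
j = Rational(-10, 7) (j = Mul(60, Pow(Mul(-7, 6), -1)) = Mul(60, Pow(-42, -1)) = Mul(60, Rational(-1, 42)) = Rational(-10, 7) ≈ -1.4286)
Function('v')(N, x) = Add(Rational(-8, 3), Mul(Rational(-10, 21), N), Mul(Rational(1, 3), x), Mul(Rational(1, 3), x, Add(82, Mul(-2, x)))) (Function('v')(N, x) = Add(Rational(-8, 3), Mul(Rational(1, 3), Add(Add(Mul(Rational(-10, 7), N), Mul(Add(Mul(-2, x), 82), x)), x))) = Add(Rational(-8, 3), Mul(Rational(1, 3), Add(Add(Mul(Rational(-10, 7), N), Mul(Add(82, Mul(-2, x)), x)), x))) = Add(Rational(-8, 3), Mul(Rational(1, 3), Add(Add(Mul(Rational(-10, 7), N), Mul(x, Add(82, Mul(-2, x)))), x))) = Add(Rational(-8, 3), Mul(Rational(1, 3), Add(x, Mul(Rational(-10, 7), N), Mul(x, Add(82, Mul(-2, x)))))) = Add(Rational(-8, 3), Add(Mul(Rational(-10, 21), N), Mul(Rational(1, 3), x), Mul(Rational(1, 3), x, Add(82, Mul(-2, x))))) = Add(Rational(-8, 3), Mul(Rational(-10, 21), N), Mul(Rational(1, 3), x), Mul(Rational(1, 3), x, Add(82, Mul(-2, x)))))
Mul(Add(-2941, Mul(-1, -4484)), Pow(Function('v')(80, -50), -1)) = Mul(Add(-2941, Mul(-1, -4484)), Pow(Add(Rational(-8, 3), Mul(Rational(-10, 21), 80), Mul(Rational(-2, 3), Pow(-50, 2)), Mul(Rational(83, 3), -50)), -1)) = Mul(Add(-2941, 4484), Pow(Add(Rational(-8, 3), Rational(-800, 21), Mul(Rational(-2, 3), 2500), Rational(-4150, 3)), -1)) = Mul(1543, Pow(Add(Rational(-8, 3), Rational(-800, 21), Rational(-5000, 3), Rational(-4150, 3)), -1)) = Mul(1543, Pow(Rational(-64906, 21), -1)) = Mul(1543, Rational(-21, 64906)) = Rational(-32403, 64906)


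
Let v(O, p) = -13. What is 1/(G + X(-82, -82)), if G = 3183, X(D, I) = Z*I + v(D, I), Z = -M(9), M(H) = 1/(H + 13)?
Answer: 11/34911 ≈ 0.00031509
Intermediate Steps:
M(H) = 1/(13 + H)
Z = -1/22 (Z = -1/(13 + 9) = -1/22 ≈ -0.045455)
X(D, I) = -13 - I/22 (X(D, I) = -I/22 - 13 = -13 - I/22)
1/(G + X(-82, -82)) = 1/(3183 + (-13 - 1/22*(-82))) = 1/(3183 + (-13 + 41/11)) = 1/(3183 - 102/11) = 1/(34911/11) = 11/34911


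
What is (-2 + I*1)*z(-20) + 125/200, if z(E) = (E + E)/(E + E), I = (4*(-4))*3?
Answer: -395/8 ≈ -49.375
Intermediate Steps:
I = -48 (I = -16*3 = -48)
z(E) = 1 (z(E) = (2*E)/((2*E)) = (2*E)*(1/(2*E)) = 1)
(-2 + I*1)*z(-20) + 125/200 = (-2 - 48*1)*1 + 125/200 = (-2 - 48)*1 + 125*(1/200) = -50*1 + 5/8 = -50 + 5/8 = -395/8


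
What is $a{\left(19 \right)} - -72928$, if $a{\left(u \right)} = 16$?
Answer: $72944$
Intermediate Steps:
$a{\left(19 \right)} - -72928 = 16 - -72928 = 16 + 72928 = 72944$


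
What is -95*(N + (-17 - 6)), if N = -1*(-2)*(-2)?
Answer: 2565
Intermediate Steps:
N = -4 (N = 2*(-2) = -4)
-95*(N + (-17 - 6)) = -95*(-4 + (-17 - 6)) = -95*(-4 - 23) = -95*(-27) = 2565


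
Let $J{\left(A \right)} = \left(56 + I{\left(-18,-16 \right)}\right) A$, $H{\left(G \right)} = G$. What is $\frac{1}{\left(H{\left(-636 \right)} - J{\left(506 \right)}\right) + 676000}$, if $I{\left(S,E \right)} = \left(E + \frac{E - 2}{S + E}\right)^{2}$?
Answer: $\frac{289}{151991578} \approx 1.9014 \cdot 10^{-6}$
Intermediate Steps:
$I{\left(S,E \right)} = \left(E + \frac{-2 + E}{E + S}\right)^{2}$
$J{\left(A \right)} = \frac{85353 A}{289}$ ($J{\left(A \right)} = \left(56 + \frac{\left(-2 - 16 + \left(-16\right)^{2} - -288\right)^{2}}{\left(-16 - 18\right)^{2}}\right) A = \left(56 + \frac{\left(-2 - 16 + 256 + 288\right)^{2}}{1156}\right) A = \left(56 + \frac{526^{2}}{1156}\right) A = \left(56 + \frac{1}{1156} \cdot 276676\right) A = \left(56 + \frac{69169}{289}\right) A = \frac{85353 A}{289}$)
$\frac{1}{\left(H{\left(-636 \right)} - J{\left(506 \right)}\right) + 676000} = \frac{1}{\left(-636 - \frac{85353}{289} \cdot 506\right) + 676000} = \frac{1}{\left(-636 - \frac{43188618}{289}\right) + 676000} = \frac{1}{- \frac{43372422}{289} + 676000} = \frac{1}{\frac{151991578}{289}} = \frac{289}{151991578}$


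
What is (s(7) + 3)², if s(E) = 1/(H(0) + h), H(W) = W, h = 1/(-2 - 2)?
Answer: 1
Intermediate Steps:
h = -¼ (h = 1/(-4) = -¼ ≈ -0.25000)
s(E) = -4 (s(E) = 1/(0 - ¼) = 1/(-¼) = -4)
(s(7) + 3)² = (-4 + 3)² = (-1)² = 1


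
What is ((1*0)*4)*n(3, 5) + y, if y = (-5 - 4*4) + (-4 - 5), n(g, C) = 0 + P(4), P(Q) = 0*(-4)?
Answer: -30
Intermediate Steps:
P(Q) = 0
n(g, C) = 0 (n(g, C) = 0 + 0 = 0)
y = -30 (y = (-5 - 16) - 9 = -21 - 9 = -30)
((1*0)*4)*n(3, 5) + y = ((1*0)*4)*0 - 30 = (0*4)*0 - 30 = 0*0 - 30 = 0 - 30 = -30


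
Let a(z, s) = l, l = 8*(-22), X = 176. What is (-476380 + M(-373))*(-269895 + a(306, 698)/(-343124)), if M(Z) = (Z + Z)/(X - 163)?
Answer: 143395369433527386/1115153 ≈ 1.2859e+11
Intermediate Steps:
M(Z) = 2*Z/13 (M(Z) = (Z + Z)/(176 - 163) = (2*Z)/13 = (2*Z)*(1/13) = 2*Z/13)
l = -176
a(z, s) = -176
(-476380 + M(-373))*(-269895 + a(306, 698)/(-343124)) = (-476380 + (2/13)*(-373))*(-269895 - 176/(-343124)) = (-476380 - 746/13)*(-269895 - 176*(-1/343124)) = -6193686*(-269895 + 44/85781)/13 = -6193686/13*(-23151862951/85781) = 143395369433527386/1115153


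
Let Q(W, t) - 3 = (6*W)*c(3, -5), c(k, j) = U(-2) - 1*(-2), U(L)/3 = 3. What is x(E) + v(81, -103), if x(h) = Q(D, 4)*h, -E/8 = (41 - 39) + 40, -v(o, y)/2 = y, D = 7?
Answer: -156034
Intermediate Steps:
U(L) = 9 (U(L) = 3*3 = 9)
v(o, y) = -2*y
E = -336 (E = -8*((41 - 39) + 40) = -8*(2 + 40) = -8*42 = -336)
c(k, j) = 11 (c(k, j) = 9 - 1*(-2) = 9 + 2 = 11)
Q(W, t) = 3 + 66*W (Q(W, t) = 3 + (6*W)*11 = 3 + 66*W)
x(h) = 465*h (x(h) = (3 + 66*7)*h = (3 + 462)*h = 465*h)
x(E) + v(81, -103) = 465*(-336) - 2*(-103) = -156240 + 206 = -156034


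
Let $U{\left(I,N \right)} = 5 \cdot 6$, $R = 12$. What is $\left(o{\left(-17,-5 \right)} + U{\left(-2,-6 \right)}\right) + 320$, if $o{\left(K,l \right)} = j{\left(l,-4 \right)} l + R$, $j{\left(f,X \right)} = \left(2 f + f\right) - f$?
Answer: $412$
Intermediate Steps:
$U{\left(I,N \right)} = 30$
$j{\left(f,X \right)} = 2 f$ ($j{\left(f,X \right)} = 3 f - f = 2 f$)
$o{\left(K,l \right)} = 12 + 2 l^{2}$ ($o{\left(K,l \right)} = 2 l l + 12 = 2 l^{2} + 12 = 12 + 2 l^{2}$)
$\left(o{\left(-17,-5 \right)} + U{\left(-2,-6 \right)}\right) + 320 = \left(\left(12 + 2 \left(-5\right)^{2}\right) + 30\right) + 320 = \left(\left(12 + 2 \cdot 25\right) + 30\right) + 320 = \left(\left(12 + 50\right) + 30\right) + 320 = \left(62 + 30\right) + 320 = 92 + 320 = 412$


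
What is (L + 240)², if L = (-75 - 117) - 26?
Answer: 484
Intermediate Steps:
L = -218 (L = -192 - 26 = -218)
(L + 240)² = (-218 + 240)² = 22² = 484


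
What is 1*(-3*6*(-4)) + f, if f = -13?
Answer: 59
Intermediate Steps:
1*(-3*6*(-4)) + f = 1*(-3*6*(-4)) - 13 = 1*(-18*(-4)) - 13 = 1*72 - 13 = 72 - 13 = 59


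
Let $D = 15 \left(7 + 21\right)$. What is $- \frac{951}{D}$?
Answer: $- \frac{317}{140} \approx -2.2643$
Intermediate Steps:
$D = 420$ ($D = 15 \cdot 28 = 420$)
$- \frac{951}{D} = - \frac{951}{420} = \left(-951\right) \frac{1}{420} = - \frac{317}{140}$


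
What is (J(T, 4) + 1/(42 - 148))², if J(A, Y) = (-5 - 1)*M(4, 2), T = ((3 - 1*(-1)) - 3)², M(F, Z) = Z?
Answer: 1620529/11236 ≈ 144.23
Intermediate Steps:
T = 1 (T = ((3 + 1) - 3)² = (4 - 3)² = 1² = 1)
J(A, Y) = -12 (J(A, Y) = (-5 - 1)*2 = -6*2 = -12)
(J(T, 4) + 1/(42 - 148))² = (-12 + 1/(42 - 148))² = (-12 + 1/(-106))² = (-12 - 1/106)² = (-1273/106)² = 1620529/11236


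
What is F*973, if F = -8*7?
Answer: -54488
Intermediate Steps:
F = -56
F*973 = -56*973 = -54488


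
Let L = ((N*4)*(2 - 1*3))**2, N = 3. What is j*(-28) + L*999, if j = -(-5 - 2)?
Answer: 143660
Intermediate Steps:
j = 7 (j = -(-7) = -1*(-7) = 7)
L = 144 (L = ((3*4)*(2 - 1*3))**2 = (12*(2 - 3))**2 = (12*(-1))**2 = (-12)**2 = 144)
j*(-28) + L*999 = 7*(-28) + 144*999 = -196 + 143856 = 143660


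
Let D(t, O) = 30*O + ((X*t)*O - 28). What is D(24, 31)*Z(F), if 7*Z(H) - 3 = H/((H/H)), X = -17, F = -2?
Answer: -1678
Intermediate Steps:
Z(H) = 3/7 + H/7 (Z(H) = 3/7 + (H/((H/H)))/7 = 3/7 + (H/1)/7 = 3/7 + (H*1)/7 = 3/7 + H/7)
D(t, O) = -28 + 30*O - 17*O*t (D(t, O) = 30*O + ((-17*t)*O - 28) = 30*O + (-17*O*t - 28) = 30*O + (-28 - 17*O*t) = -28 + 30*O - 17*O*t)
D(24, 31)*Z(F) = (-28 + 30*31 - 17*31*24)*(3/7 + (1/7)*(-2)) = (-28 + 930 - 12648)*(3/7 - 2/7) = -11746*1/7 = -1678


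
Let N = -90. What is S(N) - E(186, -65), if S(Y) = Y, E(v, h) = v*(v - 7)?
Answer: -33384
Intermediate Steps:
E(v, h) = v*(-7 + v)
S(N) - E(186, -65) = -90 - 186*(-7 + 186) = -90 - 186*179 = -90 - 1*33294 = -90 - 33294 = -33384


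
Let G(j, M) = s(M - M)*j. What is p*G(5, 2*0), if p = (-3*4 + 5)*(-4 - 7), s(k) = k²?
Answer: 0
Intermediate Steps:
G(j, M) = 0 (G(j, M) = (M - M)²*j = 0²*j = 0*j = 0)
p = 77 (p = (-12 + 5)*(-11) = -7*(-11) = 77)
p*G(5, 2*0) = 77*0 = 0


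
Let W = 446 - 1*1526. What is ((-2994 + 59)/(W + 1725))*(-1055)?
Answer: 619285/129 ≈ 4800.7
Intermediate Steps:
W = -1080 (W = 446 - 1526 = -1080)
((-2994 + 59)/(W + 1725))*(-1055) = ((-2994 + 59)/(-1080 + 1725))*(-1055) = -2935/645*(-1055) = -2935*1/645*(-1055) = -587/129*(-1055) = 619285/129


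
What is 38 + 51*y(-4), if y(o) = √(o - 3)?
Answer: 38 + 51*I*√7 ≈ 38.0 + 134.93*I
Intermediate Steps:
y(o) = √(-3 + o)
38 + 51*y(-4) = 38 + 51*√(-3 - 4) = 38 + 51*√(-7) = 38 + 51*(I*√7) = 38 + 51*I*√7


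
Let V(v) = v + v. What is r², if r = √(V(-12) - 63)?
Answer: -87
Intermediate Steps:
V(v) = 2*v
r = I*√87 (r = √(2*(-12) - 63) = √(-24 - 63) = √(-87) = I*√87 ≈ 9.3274*I)
r² = (I*√87)² = -87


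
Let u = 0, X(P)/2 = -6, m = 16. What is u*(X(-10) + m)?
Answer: 0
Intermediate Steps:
X(P) = -12 (X(P) = 2*(-6) = -12)
u*(X(-10) + m) = 0*(-12 + 16) = 0*4 = 0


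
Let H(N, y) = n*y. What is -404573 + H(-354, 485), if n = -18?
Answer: -413303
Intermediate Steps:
H(N, y) = -18*y
-404573 + H(-354, 485) = -404573 - 18*485 = -404573 - 8730 = -413303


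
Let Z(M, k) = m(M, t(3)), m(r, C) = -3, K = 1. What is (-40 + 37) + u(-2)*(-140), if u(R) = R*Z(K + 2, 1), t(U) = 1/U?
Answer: -843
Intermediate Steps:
Z(M, k) = -3
u(R) = -3*R (u(R) = R*(-3) = -3*R)
(-40 + 37) + u(-2)*(-140) = (-40 + 37) - 3*(-2)*(-140) = -3 + 6*(-140) = -3 - 840 = -843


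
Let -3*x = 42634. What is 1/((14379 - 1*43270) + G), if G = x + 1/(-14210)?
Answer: -42630/1837452473 ≈ -2.3201e-5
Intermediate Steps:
x = -42634/3 (x = -⅓*42634 = -42634/3 ≈ -14211.)
G = -605829143/42630 (G = -42634/3 + 1/(-14210) = -42634/3 - 1/14210 = -605829143/42630 ≈ -14211.)
1/((14379 - 1*43270) + G) = 1/((14379 - 1*43270) - 605829143/42630) = 1/((14379 - 43270) - 605829143/42630) = 1/(-28891 - 605829143/42630) = 1/(-1837452473/42630) = -42630/1837452473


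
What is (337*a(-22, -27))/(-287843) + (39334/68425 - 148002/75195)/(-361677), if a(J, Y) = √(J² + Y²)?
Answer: 477954448/124060464358425 - 337*√1213/287843 ≈ -0.040772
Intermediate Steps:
(337*a(-22, -27))/(-287843) + (39334/68425 - 148002/75195)/(-361677) = (337*√((-22)² + (-27)²))/(-287843) + (39334/68425 - 148002/75195)/(-361677) = (337*√(484 + 729))*(-1/287843) + (39334*(1/68425) - 148002*1/75195)*(-1/361677) = (337*√1213)*(-1/287843) + (39334/68425 - 49334/25065)*(-1/361677) = -337*√1213/287843 - 477954448/343014525*(-1/361677) = -337*√1213/287843 + 477954448/124060464358425 = 477954448/124060464358425 - 337*√1213/287843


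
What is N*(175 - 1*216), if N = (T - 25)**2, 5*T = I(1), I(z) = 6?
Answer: -580601/25 ≈ -23224.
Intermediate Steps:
T = 6/5 (T = (1/5)*6 = 6/5 ≈ 1.2000)
N = 14161/25 (N = (6/5 - 25)**2 = (-119/5)**2 = 14161/25 ≈ 566.44)
N*(175 - 1*216) = 14161*(175 - 1*216)/25 = 14161*(175 - 216)/25 = (14161/25)*(-41) = -580601/25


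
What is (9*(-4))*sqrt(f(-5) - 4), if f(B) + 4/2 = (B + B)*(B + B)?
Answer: -36*sqrt(94) ≈ -349.03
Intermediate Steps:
f(B) = -2 + 4*B**2 (f(B) = -2 + (B + B)*(B + B) = -2 + (2*B)*(2*B) = -2 + 4*B**2)
(9*(-4))*sqrt(f(-5) - 4) = (9*(-4))*sqrt((-2 + 4*(-5)**2) - 4) = -36*sqrt((-2 + 4*25) - 4) = -36*sqrt((-2 + 100) - 4) = -36*sqrt(98 - 4) = -36*sqrt(94)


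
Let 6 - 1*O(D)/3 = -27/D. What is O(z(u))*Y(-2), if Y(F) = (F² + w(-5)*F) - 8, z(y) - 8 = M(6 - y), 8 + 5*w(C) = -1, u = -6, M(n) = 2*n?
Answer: -657/80 ≈ -8.2125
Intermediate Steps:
w(C) = -9/5 (w(C) = -8/5 + (⅕)*(-1) = -8/5 - ⅕ = -9/5)
z(y) = 20 - 2*y (z(y) = 8 + 2*(6 - y) = 8 + (12 - 2*y) = 20 - 2*y)
O(D) = 18 + 81/D (O(D) = 18 - (-81)/D = 18 + 81/D)
Y(F) = -8 + F² - 9*F/5 (Y(F) = (F² - 9*F/5) - 8 = -8 + F² - 9*F/5)
O(z(u))*Y(-2) = (18 + 81/(20 - 2*(-6)))*(-8 + (-2)² - 9/5*(-2)) = (18 + 81/(20 + 12))*(-8 + 4 + 18/5) = (18 + 81/32)*(-⅖) = (657/32)*(-⅖) = -657/80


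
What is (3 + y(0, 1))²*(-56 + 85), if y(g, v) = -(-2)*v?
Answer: 725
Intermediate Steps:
y(g, v) = 2*v
(3 + y(0, 1))²*(-56 + 85) = (3 + 2*1)²*(-56 + 85) = (3 + 2)²*29 = 5²*29 = 25*29 = 725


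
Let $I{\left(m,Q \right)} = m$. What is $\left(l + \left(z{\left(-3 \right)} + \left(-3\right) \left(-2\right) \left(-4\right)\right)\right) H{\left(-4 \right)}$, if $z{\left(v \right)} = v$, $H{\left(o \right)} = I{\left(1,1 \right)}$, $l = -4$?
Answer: $-31$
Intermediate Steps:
$H{\left(o \right)} = 1$
$\left(l + \left(z{\left(-3 \right)} + \left(-3\right) \left(-2\right) \left(-4\right)\right)\right) H{\left(-4 \right)} = \left(-4 + \left(-3 + \left(-3\right) \left(-2\right) \left(-4\right)\right)\right) 1 = \left(-4 + \left(-3 + 6 \left(-4\right)\right)\right) 1 = \left(-4 - 27\right) 1 = \left(-31\right) 1 = -31$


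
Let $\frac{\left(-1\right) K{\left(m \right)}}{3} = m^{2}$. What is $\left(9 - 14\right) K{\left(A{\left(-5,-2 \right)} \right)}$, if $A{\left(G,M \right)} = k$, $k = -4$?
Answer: $240$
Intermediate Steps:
$A{\left(G,M \right)} = -4$
$K{\left(m \right)} = - 3 m^{2}$
$\left(9 - 14\right) K{\left(A{\left(-5,-2 \right)} \right)} = \left(9 - 14\right) \left(- 3 \left(-4\right)^{2}\right) = - 5 \left(\left(-3\right) 16\right) = \left(-5\right) \left(-48\right) = 240$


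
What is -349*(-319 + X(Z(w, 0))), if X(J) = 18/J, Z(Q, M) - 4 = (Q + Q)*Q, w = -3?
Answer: 1221500/11 ≈ 1.1105e+5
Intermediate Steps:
Z(Q, M) = 4 + 2*Q² (Z(Q, M) = 4 + (Q + Q)*Q = 4 + (2*Q)*Q = 4 + 2*Q²)
-349*(-319 + X(Z(w, 0))) = -349*(-319 + 18/(4 + 2*(-3)²)) = -349*(-319 + 18/(4 + 2*9)) = -349*(-319 + 18/(4 + 18)) = -349*(-319 + 18/22) = -349*(-319 + 18*(1/22)) = -349*(-319 + 9/11) = -349*(-3500/11) = 1221500/11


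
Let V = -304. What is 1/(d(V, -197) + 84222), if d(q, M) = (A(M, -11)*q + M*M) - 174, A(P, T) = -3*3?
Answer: 1/125593 ≈ 7.9622e-6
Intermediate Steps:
A(P, T) = -9
d(q, M) = -174 + M² - 9*q (d(q, M) = (-9*q + M*M) - 174 = (-9*q + M²) - 174 = (M² - 9*q) - 174 = -174 + M² - 9*q)
1/(d(V, -197) + 84222) = 1/((-174 + (-197)² - 9*(-304)) + 84222) = 1/((-174 + 38809 + 2736) + 84222) = 1/(41371 + 84222) = 1/125593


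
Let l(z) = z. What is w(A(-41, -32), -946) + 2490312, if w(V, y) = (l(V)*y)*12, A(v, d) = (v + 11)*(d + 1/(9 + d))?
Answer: -193715544/23 ≈ -8.4224e+6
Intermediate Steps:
A(v, d) = (11 + v)*(d + 1/(9 + d))
w(V, y) = 12*V*y (w(V, y) = (V*y)*12 = 12*V*y)
w(A(-41, -32), -946) + 2490312 = 12*((11 - 41 + 11*(-32)² + 99*(-32) - 41*(-32)² + 9*(-32)*(-41))/(9 - 32))*(-946) + 2490312 = 12*((11 - 41 + 11*1024 - 3168 - 41*1024 + 11808)/(-23))*(-946) + 2490312 = 12*(-(11 - 41 + 11264 - 3168 - 41984 + 11808)/23)*(-946) + 2490312 = 12*(-1/23*(-22110))*(-946) + 2490312 = 12*(22110/23)*(-946) + 2490312 = -250992720/23 + 2490312 = -193715544/23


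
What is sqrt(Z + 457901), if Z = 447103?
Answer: 6*sqrt(25139) ≈ 951.32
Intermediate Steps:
sqrt(Z + 457901) = sqrt(447103 + 457901) = sqrt(905004) = 6*sqrt(25139)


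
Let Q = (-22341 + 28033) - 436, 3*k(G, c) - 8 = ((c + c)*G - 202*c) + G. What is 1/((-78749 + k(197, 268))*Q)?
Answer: -1/323394672 ≈ -3.0922e-9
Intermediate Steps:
k(G, c) = 8/3 - 202*c/3 + G/3 + 2*G*c/3 (k(G, c) = 8/3 + (((c + c)*G - 202*c) + G)/3 = 8/3 + (((2*c)*G - 202*c) + G)/3 = 8/3 + ((2*G*c - 202*c) + G)/3 = 8/3 + ((-202*c + 2*G*c) + G)/3 = 8/3 + (G - 202*c + 2*G*c)/3 = 8/3 + (-202*c/3 + G/3 + 2*G*c/3) = 8/3 - 202*c/3 + G/3 + 2*G*c/3)
Q = 5256 (Q = 5692 - 436 = 5256)
1/((-78749 + k(197, 268))*Q) = 1/((-78749 + (8/3 - 202/3*268 + (⅓)*197 + (⅔)*197*268))*5256) = (1/5256)/(-78749 + (8/3 - 54136/3 + 197/3 + 105592/3)) = (1/5256)/(-78749 + 51661/3) = (1/5256)/(-184586/3) = -3/184586*1/5256 = -1/323394672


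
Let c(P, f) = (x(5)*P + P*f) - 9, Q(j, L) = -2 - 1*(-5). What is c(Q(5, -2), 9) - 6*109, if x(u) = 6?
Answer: -618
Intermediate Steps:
Q(j, L) = 3 (Q(j, L) = -2 + 5 = 3)
c(P, f) = -9 + 6*P + P*f (c(P, f) = (6*P + P*f) - 9 = -9 + 6*P + P*f)
c(Q(5, -2), 9) - 6*109 = (-9 + 6*3 + 3*9) - 6*109 = (-9 + 18 + 27) - 654 = 36 - 654 = -618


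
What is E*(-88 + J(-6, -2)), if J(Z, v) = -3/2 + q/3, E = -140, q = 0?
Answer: 12530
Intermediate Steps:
J(Z, v) = -3/2 (J(Z, v) = -3/2 + 0/3 = -3*½ + 0*(⅓) = -3/2 + 0 = -3/2)
E*(-88 + J(-6, -2)) = -140*(-88 - 3/2) = -140*(-179/2) = 12530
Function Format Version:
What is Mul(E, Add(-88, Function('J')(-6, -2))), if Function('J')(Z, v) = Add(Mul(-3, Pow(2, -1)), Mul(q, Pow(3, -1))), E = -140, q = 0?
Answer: 12530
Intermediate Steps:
Function('J')(Z, v) = Rational(-3, 2) (Function('J')(Z, v) = Add(Mul(-3, Pow(2, -1)), Mul(0, Pow(3, -1))) = Add(Mul(-3, Rational(1, 2)), Mul(0, Rational(1, 3))) = Add(Rational(-3, 2), 0) = Rational(-3, 2))
Mul(E, Add(-88, Function('J')(-6, -2))) = Mul(-140, Add(-88, Rational(-3, 2))) = Mul(-140, Rational(-179, 2)) = 12530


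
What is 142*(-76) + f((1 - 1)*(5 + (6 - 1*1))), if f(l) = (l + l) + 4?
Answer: -10788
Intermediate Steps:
f(l) = 4 + 2*l (f(l) = 2*l + 4 = 4 + 2*l)
142*(-76) + f((1 - 1)*(5 + (6 - 1*1))) = 142*(-76) + (4 + 2*((1 - 1)*(5 + (6 - 1*1)))) = -10792 + (4 + 2*(0*(5 + (6 - 1)))) = -10792 + (4 + 2*(0*(5 + 5))) = -10792 + (4 + 2*(0*10)) = -10792 + (4 + 2*0) = -10792 + (4 + 0) = -10792 + 4 = -10788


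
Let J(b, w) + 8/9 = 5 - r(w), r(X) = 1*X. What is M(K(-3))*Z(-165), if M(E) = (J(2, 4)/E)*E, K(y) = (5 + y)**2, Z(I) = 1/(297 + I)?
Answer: 1/1188 ≈ 0.00084175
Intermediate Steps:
r(X) = X
J(b, w) = 37/9 - w (J(b, w) = -8/9 + (5 - w) = 37/9 - w)
M(E) = 1/9 (M(E) = ((37/9 - 1*4)/E)*E = ((37/9 - 4)/E)*E = (1/(9*E))*E = 1/9)
M(K(-3))*Z(-165) = 1/(9*(297 - 165)) = (1/9)/132 = (1/9)*(1/132) = 1/1188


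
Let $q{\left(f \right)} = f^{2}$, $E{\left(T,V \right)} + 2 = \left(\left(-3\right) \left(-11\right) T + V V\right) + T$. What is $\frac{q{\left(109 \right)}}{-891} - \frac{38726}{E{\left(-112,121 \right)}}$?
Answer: $- \frac{163187977}{9650421} \approx -16.91$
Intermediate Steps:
$E{\left(T,V \right)} = -2 + V^{2} + 34 T$ ($E{\left(T,V \right)} = -2 + \left(\left(\left(-3\right) \left(-11\right) T + V V\right) + T\right) = -2 + \left(\left(33 T + V^{2}\right) + T\right) = -2 + \left(\left(V^{2} + 33 T\right) + T\right) = -2 + \left(V^{2} + 34 T\right) = -2 + V^{2} + 34 T$)
$\frac{q{\left(109 \right)}}{-891} - \frac{38726}{E{\left(-112,121 \right)}} = \frac{109^{2}}{-891} - \frac{38726}{-2 + 121^{2} + 34 \left(-112\right)} = 11881 \left(- \frac{1}{891}\right) - \frac{38726}{-2 + 14641 - 3808} = - \frac{11881}{891} - \frac{38726}{10831} = - \frac{163187977}{9650421}$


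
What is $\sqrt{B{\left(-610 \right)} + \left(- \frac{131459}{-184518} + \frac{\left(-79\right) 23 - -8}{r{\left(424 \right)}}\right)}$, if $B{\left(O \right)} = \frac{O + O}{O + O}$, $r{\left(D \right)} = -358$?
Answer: $\frac{\sqrt{22779258571367}}{1834929} \approx 2.6011$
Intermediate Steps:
$B{\left(O \right)} = 1$ ($B{\left(O \right)} = \frac{2 O}{2 O} = 2 O \frac{1}{2 O} = 1$)
$\sqrt{B{\left(-610 \right)} + \left(- \frac{131459}{-184518} + \frac{\left(-79\right) 23 - -8}{r{\left(424 \right)}}\right)} = \sqrt{1 - \left(- \frac{131459}{184518} - \frac{\left(-79\right) 23 - -8}{-358}\right)} = \sqrt{1 - \left(- \frac{131459}{184518} - \left(-1817 + \left(12 - 4\right)\right) \left(- \frac{1}{358}\right)\right)} = \sqrt{1 + \left(\frac{131459}{184518} + \left(-1817 + 8\right) \left(- \frac{1}{358}\right)\right)} = \sqrt{1 + \left(\frac{131459}{184518} - - \frac{1809}{358}\right)} = \sqrt{1 + \left(\frac{131459}{184518} + \frac{1809}{358}\right)} = \sqrt{1 + \frac{95213846}{16514361}} = \sqrt{\frac{111728207}{16514361}} = \frac{\sqrt{22779258571367}}{1834929}$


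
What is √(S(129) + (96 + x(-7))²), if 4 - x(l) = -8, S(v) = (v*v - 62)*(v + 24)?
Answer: 3*√283139 ≈ 1596.3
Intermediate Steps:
S(v) = (-62 + v²)*(24 + v) (S(v) = (v² - 62)*(24 + v) = (-62 + v²)*(24 + v))
x(l) = 12 (x(l) = 4 - 1*(-8) = 4 + 8 = 12)
√(S(129) + (96 + x(-7))²) = √((-1488 + 129³ - 62*129 + 24*129²) + (96 + 12)²) = √((-1488 + 2146689 - 7998 + 24*16641) + 108²) = √((-1488 + 2146689 - 7998 + 399384) + 11664) = √(2536587 + 11664) = √2548251 = 3*√283139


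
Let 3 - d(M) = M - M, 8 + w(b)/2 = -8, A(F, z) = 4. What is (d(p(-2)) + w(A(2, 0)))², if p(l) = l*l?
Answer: 841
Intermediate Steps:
p(l) = l²
w(b) = -32 (w(b) = -16 + 2*(-8) = -16 - 16 = -32)
d(M) = 3 (d(M) = 3 - (M - M) = 3 - 1*0 = 3 + 0 = 3)
(d(p(-2)) + w(A(2, 0)))² = (3 - 32)² = (-29)² = 841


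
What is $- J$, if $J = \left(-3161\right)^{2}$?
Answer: $-9991921$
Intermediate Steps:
$J = 9991921$
$- J = \left(-1\right) 9991921 = -9991921$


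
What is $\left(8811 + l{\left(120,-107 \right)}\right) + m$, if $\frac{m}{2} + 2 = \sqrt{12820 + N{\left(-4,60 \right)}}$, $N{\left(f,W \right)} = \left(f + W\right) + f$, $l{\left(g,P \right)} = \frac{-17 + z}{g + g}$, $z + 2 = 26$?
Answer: $\frac{2113687}{240} + 4 \sqrt{3218} \approx 9033.9$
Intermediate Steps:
$z = 24$ ($z = -2 + 26 = 24$)
$l{\left(g,P \right)} = \frac{7}{2 g}$ ($l{\left(g,P \right)} = \frac{-17 + 24}{g + g} = \frac{7}{2 g}$)
$N{\left(f,W \right)} = W + 2 f$ ($N{\left(f,W \right)} = \left(W + f\right) + f = W + 2 f$)
$m = -4 + 4 \sqrt{3218}$ ($m = -4 + 2 \sqrt{12820 + \left(60 + 2 \left(-4\right)\right)} = -4 + 2 \sqrt{12820 + \left(60 - 8\right)} = -4 + 2 \sqrt{12820 + 52} = -4 + 2 \sqrt{12872} = -4 + 2 \cdot 2 \sqrt{3218} = -4 + 4 \sqrt{3218} \approx 222.91$)
$\left(8811 + l{\left(120,-107 \right)}\right) + m = \left(8811 + \frac{7}{2 \cdot 120}\right) - \left(4 - 4 \sqrt{3218}\right) = \left(8811 + \frac{7}{2} \cdot \frac{1}{120}\right) - \left(4 - 4 \sqrt{3218}\right) = \left(8811 + \frac{7}{240}\right) - \left(4 - 4 \sqrt{3218}\right) = \frac{2114647}{240} - \left(4 - 4 \sqrt{3218}\right) = \frac{2113687}{240} + 4 \sqrt{3218}$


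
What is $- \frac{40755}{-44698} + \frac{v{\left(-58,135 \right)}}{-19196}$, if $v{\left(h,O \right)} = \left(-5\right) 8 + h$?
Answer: $\frac{98339173}{107252851} \approx 0.91689$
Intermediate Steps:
$v{\left(h,O \right)} = -40 + h$
$- \frac{40755}{-44698} + \frac{v{\left(-58,135 \right)}}{-19196} = - \frac{40755}{-44698} + \frac{-40 - 58}{-19196} = \left(-40755\right) \left(- \frac{1}{44698}\right) - - \frac{49}{9598} = \frac{40755}{44698} + \frac{49}{9598} = \frac{98339173}{107252851}$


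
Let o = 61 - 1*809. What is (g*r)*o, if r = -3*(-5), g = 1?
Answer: -11220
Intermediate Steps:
r = 15
o = -748 (o = 61 - 809 = -748)
(g*r)*o = (1*15)*(-748) = 15*(-748) = -11220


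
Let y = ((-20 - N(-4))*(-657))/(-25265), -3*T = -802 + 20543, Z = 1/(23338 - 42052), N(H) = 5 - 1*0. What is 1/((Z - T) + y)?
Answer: 31520614/207395653477 ≈ 0.00015198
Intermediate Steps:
N(H) = 5 (N(H) = 5 + 0 = 5)
Z = -1/18714 (Z = 1/(-18714) = -1/18714 ≈ -5.3436e-5)
T = -19741/3 (T = -(-802 + 20543)/3 = -⅓*19741 = -19741/3 ≈ -6580.3)
y = -3285/5053 (y = ((-20 - 1*5)*(-657))/(-25265) = ((-20 - 5)*(-657))*(-1/25265) = -25*(-657)*(-1/25265) = 16425*(-1/25265) = -3285/5053 ≈ -0.65011)
1/((Z - T) + y) = 1/((-1/18714 - 1*(-19741/3)) - 3285/5053) = 1/((-1/18714 + 19741/3) - 3285/5053) = 1/(41048119/6238 - 3285/5053) = 1/(207395653477/31520614) = 31520614/207395653477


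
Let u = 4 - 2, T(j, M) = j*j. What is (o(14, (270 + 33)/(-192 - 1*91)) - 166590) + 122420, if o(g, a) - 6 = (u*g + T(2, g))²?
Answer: -43140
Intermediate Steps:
T(j, M) = j²
u = 2
o(g, a) = 6 + (4 + 2*g)² (o(g, a) = 6 + (2*g + 2²)² = 6 + (2*g + 4)² = 6 + (4 + 2*g)²)
(o(14, (270 + 33)/(-192 - 1*91)) - 166590) + 122420 = ((6 + 4*(2 + 14)²) - 166590) + 122420 = ((6 + 4*16²) - 166590) + 122420 = ((6 + 4*256) - 166590) + 122420 = ((6 + 1024) - 166590) + 122420 = (1030 - 166590) + 122420 = -165560 + 122420 = -43140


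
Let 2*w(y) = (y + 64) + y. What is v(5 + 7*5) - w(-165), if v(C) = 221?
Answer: 354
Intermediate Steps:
w(y) = 32 + y (w(y) = ((y + 64) + y)/2 = ((64 + y) + y)/2 = (64 + 2*y)/2 = 32 + y)
v(5 + 7*5) - w(-165) = 221 - (32 - 165) = 221 - 1*(-133) = 221 + 133 = 354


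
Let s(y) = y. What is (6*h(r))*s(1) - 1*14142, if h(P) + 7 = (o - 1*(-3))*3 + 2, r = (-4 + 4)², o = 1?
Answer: -14100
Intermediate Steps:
r = 0 (r = 0² = 0)
h(P) = 7 (h(P) = -7 + ((1 - 1*(-3))*3 + 2) = -7 + ((1 + 3)*3 + 2) = -7 + (4*3 + 2) = -7 + (12 + 2) = -7 + 14 = 7)
(6*h(r))*s(1) - 1*14142 = (6*7)*1 - 1*14142 = 42*1 - 14142 = 42 - 14142 = -14100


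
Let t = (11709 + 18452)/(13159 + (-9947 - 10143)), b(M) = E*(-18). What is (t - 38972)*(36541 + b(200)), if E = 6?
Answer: -9842196173269/6931 ≈ -1.4200e+9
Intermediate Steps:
b(M) = -108 (b(M) = 6*(-18) = -108)
t = -30161/6931 (t = 30161/(13159 - 20090) = 30161/(-6931) = 30161*(-1/6931) = -30161/6931 ≈ -4.3516)
(t - 38972)*(36541 + b(200)) = (-30161/6931 - 38972)*(36541 - 108) = -270145093/6931*36433 = -9842196173269/6931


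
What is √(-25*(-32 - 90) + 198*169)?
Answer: 4*√2282 ≈ 191.08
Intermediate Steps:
√(-25*(-32 - 90) + 198*169) = √(-25*(-122) + 33462) = √(3050 + 33462) = √36512 = 4*√2282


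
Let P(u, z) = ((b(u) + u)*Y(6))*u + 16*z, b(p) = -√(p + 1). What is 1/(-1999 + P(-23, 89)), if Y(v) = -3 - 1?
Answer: I/(23*(-117*I + 4*√22)) ≈ -0.00036229 + 5.8096e-5*I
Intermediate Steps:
b(p) = -√(1 + p)
Y(v) = -4
P(u, z) = 16*z + u*(-4*u + 4*√(1 + u)) (P(u, z) = ((-√(1 + u) + u)*(-4))*u + 16*z = ((u - √(1 + u))*(-4))*u + 16*z = (-4*u + 4*√(1 + u))*u + 16*z = u*(-4*u + 4*√(1 + u)) + 16*z = 16*z + u*(-4*u + 4*√(1 + u)))
1/(-1999 + P(-23, 89)) = 1/(-1999 + (-4*(-23)² + 16*89 + 4*(-23)*√(1 - 23))) = 1/(-1999 + (-4*529 + 1424 + 4*(-23)*√(-22))) = 1/(-1999 + (-2116 + 1424 + 4*(-23)*(I*√22))) = 1/(-1999 + (-2116 + 1424 - 92*I*√22)) = 1/(-1999 + (-692 - 92*I*√22)) = 1/(-2691 - 92*I*√22)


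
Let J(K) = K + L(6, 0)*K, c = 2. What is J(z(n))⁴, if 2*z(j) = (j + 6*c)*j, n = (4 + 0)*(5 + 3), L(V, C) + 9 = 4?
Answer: 62882616180736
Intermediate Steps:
L(V, C) = -5 (L(V, C) = -9 + 4 = -5)
n = 32 (n = 4*8 = 32)
z(j) = j*(12 + j)/2 (z(j) = ((j + 6*2)*j)/2 = ((j + 12)*j)/2 = ((12 + j)*j)/2 = (j*(12 + j))/2 = j*(12 + j)/2)
J(K) = -4*K (J(K) = K - 5*K = -4*K)
J(z(n))⁴ = (-2*32*(12 + 32))⁴ = (-2*32*44)⁴ = (-4*704)⁴ = (-2816)⁴ = 62882616180736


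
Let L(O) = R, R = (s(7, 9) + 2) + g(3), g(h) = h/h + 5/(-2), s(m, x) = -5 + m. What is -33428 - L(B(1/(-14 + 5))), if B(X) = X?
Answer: -66861/2 ≈ -33431.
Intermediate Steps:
g(h) = -3/2 (g(h) = 1 + 5*(-1/2) = 1 - 5/2 = -3/2)
R = 5/2 (R = ((-5 + 7) + 2) - 3/2 = (2 + 2) - 3/2 = 4 - 3/2 = 5/2 ≈ 2.5000)
L(O) = 5/2
-33428 - L(B(1/(-14 + 5))) = -33428 - 1*5/2 = -33428 - 5/2 = -66861/2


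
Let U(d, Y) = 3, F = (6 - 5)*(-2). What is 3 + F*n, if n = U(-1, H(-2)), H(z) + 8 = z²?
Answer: -3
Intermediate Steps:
H(z) = -8 + z²
F = -2 (F = 1*(-2) = -2)
n = 3
3 + F*n = 3 - 2*3 = 3 - 6 = -3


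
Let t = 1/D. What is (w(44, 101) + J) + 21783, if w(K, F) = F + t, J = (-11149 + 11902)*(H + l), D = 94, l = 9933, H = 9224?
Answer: 1358027871/94 ≈ 1.4447e+7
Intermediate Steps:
t = 1/94 ≈ 0.010638
J = 14425221 (J = (-11149 + 11902)*(9224 + 9933) = 753*19157 = 14425221)
w(K, F) = 1/94 + F (w(K, F) = F + 1/94 = 1/94 + F)
(w(44, 101) + J) + 21783 = ((1/94 + 101) + 14425221) + 21783 = (9495/94 + 14425221) + 21783 = 1355980269/94 + 21783 = 1358027871/94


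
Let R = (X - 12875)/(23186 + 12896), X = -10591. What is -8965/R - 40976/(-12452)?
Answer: 503609232697/36524829 ≈ 13788.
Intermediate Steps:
R = -11733/18041 (R = (-10591 - 12875)/(23186 + 12896) = -23466/36082 = -23466*1/36082 = -11733/18041 ≈ -0.65035)
-8965/R - 40976/(-12452) = -8965/(-11733/18041) - 40976/(-12452) = -8965*(-18041/11733) - 40976*(-1/12452) = 161737565/11733 + 10244/3113 = 503609232697/36524829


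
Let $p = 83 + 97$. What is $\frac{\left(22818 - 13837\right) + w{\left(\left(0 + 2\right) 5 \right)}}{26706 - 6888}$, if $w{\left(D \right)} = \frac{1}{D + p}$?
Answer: $\frac{189599}{418380} \approx 0.45317$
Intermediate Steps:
$p = 180$
$w{\left(D \right)} = \frac{1}{180 + D}$ ($w{\left(D \right)} = \frac{1}{D + 180} = \frac{1}{180 + D}$)
$\frac{\left(22818 - 13837\right) + w{\left(\left(0 + 2\right) 5 \right)}}{26706 - 6888} = \frac{\left(22818 - 13837\right) + \frac{1}{180 + \left(0 + 2\right) 5}}{26706 - 6888} = \frac{8981 + \frac{1}{180 + 2 \cdot 5}}{19818} = \left(8981 + \frac{1}{180 + 10}\right) \frac{1}{19818} = \left(8981 + \frac{1}{190}\right) \frac{1}{19818} = \frac{1706391}{190} \cdot \frac{1}{19818} = \frac{189599}{418380}$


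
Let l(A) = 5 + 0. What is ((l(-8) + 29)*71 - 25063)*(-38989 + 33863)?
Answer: 116098774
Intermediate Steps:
l(A) = 5
((l(-8) + 29)*71 - 25063)*(-38989 + 33863) = ((5 + 29)*71 - 25063)*(-38989 + 33863) = (34*71 - 25063)*(-5126) = (2414 - 25063)*(-5126) = -22649*(-5126) = 116098774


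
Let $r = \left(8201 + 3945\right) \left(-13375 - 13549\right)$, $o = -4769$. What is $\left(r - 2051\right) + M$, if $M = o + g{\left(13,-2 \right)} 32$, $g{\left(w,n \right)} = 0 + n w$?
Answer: $-327026556$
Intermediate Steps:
$g{\left(w,n \right)} = n w$
$r = -327018904$ ($r = 12146 \left(-26924\right) = -327018904$)
$M = -5601$ ($M = -4769 + \left(-2\right) 13 \cdot 32 = -4769 - 832 = -5601$)
$\left(r - 2051\right) + M = \left(-327018904 - 2051\right) - 5601 = -327020955 - 5601 = -327026556$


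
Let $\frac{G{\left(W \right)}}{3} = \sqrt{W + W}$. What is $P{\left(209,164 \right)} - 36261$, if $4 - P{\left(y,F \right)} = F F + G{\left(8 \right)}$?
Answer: $-63165$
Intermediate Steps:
$G{\left(W \right)} = 3 \sqrt{2} \sqrt{W}$ ($G{\left(W \right)} = 3 \sqrt{W + W} = 3 \sqrt{2 W} = 3 \sqrt{2} \sqrt{W}$)
$P{\left(y,F \right)} = -8 - F^{2}$ ($P{\left(y,F \right)} = 4 - \left(F F + 3 \sqrt{2} \sqrt{8}\right) = 4 - \left(F^{2} + 3 \sqrt{2} \cdot 2 \sqrt{2}\right) = 4 - \left(F^{2} + 12\right) = 4 - \left(12 + F^{2}\right) = -8 - F^{2}$)
$P{\left(209,164 \right)} - 36261 = \left(-8 - 164^{2}\right) - 36261 = \left(-8 - 26896\right) - 36261 = -26904 - 36261 = -63165$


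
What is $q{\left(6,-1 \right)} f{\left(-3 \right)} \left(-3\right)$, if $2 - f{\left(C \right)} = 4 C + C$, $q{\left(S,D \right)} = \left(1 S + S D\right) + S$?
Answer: $-306$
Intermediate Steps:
$q{\left(S,D \right)} = 2 S + D S$ ($q{\left(S,D \right)} = \left(S + D S\right) + S = 2 S + D S$)
$f{\left(C \right)} = 2 - 5 C$ ($f{\left(C \right)} = 2 - \left(4 C + C\right) = 2 - 5 C$)
$q{\left(6,-1 \right)} f{\left(-3 \right)} \left(-3\right) = 6 \left(2 - 1\right) \left(2 - -15\right) \left(-3\right) = 6 \cdot 1 \left(2 + 15\right) \left(-3\right) = 6 \cdot 17 \left(-3\right) = 102 \left(-3\right) = -306$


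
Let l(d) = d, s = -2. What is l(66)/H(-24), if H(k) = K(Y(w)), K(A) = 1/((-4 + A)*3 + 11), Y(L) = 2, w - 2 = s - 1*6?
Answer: 330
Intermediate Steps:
w = -6 (w = 2 + (-2 - 1*6) = 2 + (-2 - 6) = 2 - 8 = -6)
K(A) = 1/(-1 + 3*A) (K(A) = 1/((-12 + 3*A) + 11) = 1/(-1 + 3*A))
H(k) = ⅕ (H(k) = 1/(-1 + 3*2) = 1/(-1 + 6) = 1/5 = ⅕)
l(66)/H(-24) = 66/(⅕) = 66*5 = 330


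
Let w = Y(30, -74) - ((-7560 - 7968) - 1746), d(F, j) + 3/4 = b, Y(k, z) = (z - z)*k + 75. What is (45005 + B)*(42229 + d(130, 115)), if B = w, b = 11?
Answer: 5267572389/2 ≈ 2.6338e+9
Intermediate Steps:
Y(k, z) = 75 (Y(k, z) = 0*k + 75 = 0 + 75 = 75)
d(F, j) = 41/4 (d(F, j) = -3/4 + 11 = 41/4)
w = 17349 (w = 75 - ((-7560 - 7968) - 1746) = 75 - (-15528 - 1746) = 75 - 1*(-17274) = 75 + 17274 = 17349)
B = 17349
(45005 + B)*(42229 + d(130, 115)) = (45005 + 17349)*(42229 + 41/4) = 62354*(168957/4) = 5267572389/2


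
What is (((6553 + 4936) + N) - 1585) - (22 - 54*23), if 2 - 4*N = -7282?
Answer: 12945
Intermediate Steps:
N = 1821 (N = ½ - ¼*(-7282) = ½ + 3641/2 = 1821)
(((6553 + 4936) + N) - 1585) - (22 - 54*23) = (((6553 + 4936) + 1821) - 1585) - (22 - 54*23) = ((11489 + 1821) - 1585) - (22 - 1242) = (13310 - 1585) - 1*(-1220) = 11725 + 1220 = 12945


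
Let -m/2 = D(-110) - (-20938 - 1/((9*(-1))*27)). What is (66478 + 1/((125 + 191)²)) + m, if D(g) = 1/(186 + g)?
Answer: 11342378476145/461035152 ≈ 24602.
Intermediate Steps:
m = -386683151/9234 (m = -2*(1/(186 - 110) - (-20938 - 1/((9*(-1))*27))) = -2*(1/76 - (-20938 - 1/((-9*27)))) = -2*(1/76 - (-20938 - 1/(-243))) = -2*(1/76 - (-20938 - 1*(-1/243))) = -2*(1/76 - (-20938 + 1/243)) = -2*(1/76 - 1*(-5087933/243)) = -2*(1/76 + 5087933/243) = -2*386683151/18468 = -386683151/9234 ≈ -41876.)
(66478 + 1/((125 + 191)²)) + m = (66478 + 1/((125 + 191)²)) - 386683151/9234 = (66478 + 1/(316²)) - 386683151/9234 = (66478 + 1/99856) - 386683151/9234 = 6638227169/99856 - 386683151/9234 = 11342378476145/461035152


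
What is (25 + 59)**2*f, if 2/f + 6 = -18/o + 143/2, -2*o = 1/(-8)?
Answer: -28224/445 ≈ -63.425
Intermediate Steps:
o = 1/16 (o = -1/2/(-8) = -1/2*(-1/8) = 1/16 ≈ 0.062500)
f = -4/445 (f = 2/(-6 + (-18/1/16 + 143/2)) = 2/(-6 + (-18*16 + 143*(1/2))) = 2/(-6 + (-288 + 143/2)) = 2/(-6 - 433/2) = 2/(-445/2) = 2*(-2/445) = -4/445 ≈ -0.0089888)
(25 + 59)**2*f = (25 + 59)**2*(-4/445) = 84**2*(-4/445) = 7056*(-4/445) = -28224/445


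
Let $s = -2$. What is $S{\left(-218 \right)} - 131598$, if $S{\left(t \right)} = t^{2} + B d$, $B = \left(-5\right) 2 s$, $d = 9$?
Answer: $-83894$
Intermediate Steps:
$B = 20$ ($B = \left(-5\right) 2 \left(-2\right) = \left(-10\right) \left(-2\right) = 20$)
$S{\left(t \right)} = 180 + t^{2}$ ($S{\left(t \right)} = t^{2} + 20 \cdot 9 = t^{2} + 180 = 180 + t^{2}$)
$S{\left(-218 \right)} - 131598 = \left(180 + \left(-218\right)^{2}\right) - 131598 = \left(180 + 47524\right) - 131598 = 47704 - 131598 = -83894$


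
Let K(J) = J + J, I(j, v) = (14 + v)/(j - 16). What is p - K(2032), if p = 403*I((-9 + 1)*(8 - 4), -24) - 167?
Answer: -99529/24 ≈ -4147.0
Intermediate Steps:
I(j, v) = (14 + v)/(-16 + j)
K(J) = 2*J
p = -1993/24 (p = 403*((14 - 24)/(-16 + (-9 + 1)*(8 - 4))) - 167 = 403*(-10/(-16 - 8*4)) - 167 = 403*(-10/(-16 - 32)) - 167 = 403*(-10/(-48)) - 167 = 403*(-1/48*(-10)) - 167 = 403*(5/24) - 167 = 2015/24 - 167 = -1993/24 ≈ -83.042)
p - K(2032) = -1993/24 - 2*2032 = -1993/24 - 1*4064 = -1993/24 - 4064 = -99529/24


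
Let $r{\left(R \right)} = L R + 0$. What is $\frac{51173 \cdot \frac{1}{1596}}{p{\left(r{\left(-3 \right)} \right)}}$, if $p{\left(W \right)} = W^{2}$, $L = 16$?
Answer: $\frac{51173}{3677184} \approx 0.013916$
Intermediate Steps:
$r{\left(R \right)} = 16 R$ ($r{\left(R \right)} = 16 R + 0 = 16 R$)
$\frac{51173 \cdot \frac{1}{1596}}{p{\left(r{\left(-3 \right)} \right)}} = \frac{51173 \cdot \frac{1}{1596}}{\left(16 \left(-3\right)\right)^{2}} = \frac{51173 \cdot \frac{1}{1596}}{\left(-48\right)^{2}} = \frac{51173}{1596 \cdot 2304} = \frac{51173}{1596} \cdot \frac{1}{2304} = \frac{51173}{3677184}$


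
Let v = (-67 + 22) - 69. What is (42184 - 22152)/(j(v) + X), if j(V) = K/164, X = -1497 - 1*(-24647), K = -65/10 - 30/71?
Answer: 466505216/539116217 ≈ 0.86531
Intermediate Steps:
K = -983/142 (K = -65*⅒ - 30*1/71 = -13/2 - 30/71 = -983/142 ≈ -6.9225)
X = 23150 (X = -1497 + 24647 = 23150)
v = -114 (v = -45 - 69 = -114)
j(V) = -983/23288 (j(V) = -983/142/164 = -983/142*1/164 = -983/23288)
(42184 - 22152)/(j(v) + X) = (42184 - 22152)/(-983/23288 + 23150) = 20032/(539116217/23288) = 20032*(23288/539116217) = 466505216/539116217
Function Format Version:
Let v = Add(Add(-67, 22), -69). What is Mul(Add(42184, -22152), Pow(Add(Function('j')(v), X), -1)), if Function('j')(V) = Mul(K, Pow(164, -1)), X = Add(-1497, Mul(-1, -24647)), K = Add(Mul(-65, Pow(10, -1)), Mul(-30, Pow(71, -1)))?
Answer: Rational(466505216, 539116217) ≈ 0.86531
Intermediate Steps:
K = Rational(-983, 142) (K = Add(Mul(-65, Rational(1, 10)), Mul(-30, Rational(1, 71))) = Add(Rational(-13, 2), Rational(-30, 71)) = Rational(-983, 142) ≈ -6.9225)
X = 23150 (X = Add(-1497, 24647) = 23150)
v = -114 (v = Add(-45, -69) = -114)
Function('j')(V) = Rational(-983, 23288) (Function('j')(V) = Mul(Rational(-983, 142), Pow(164, -1)) = Mul(Rational(-983, 142), Rational(1, 164)) = Rational(-983, 23288))
Mul(Add(42184, -22152), Pow(Add(Function('j')(v), X), -1)) = Mul(Add(42184, -22152), Pow(Add(Rational(-983, 23288), 23150), -1)) = Mul(20032, Pow(Rational(539116217, 23288), -1)) = Mul(20032, Rational(23288, 539116217)) = Rational(466505216, 539116217)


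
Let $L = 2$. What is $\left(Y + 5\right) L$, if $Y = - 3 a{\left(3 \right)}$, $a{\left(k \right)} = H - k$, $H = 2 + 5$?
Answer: $-14$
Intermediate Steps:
$H = 7$
$a{\left(k \right)} = 7 - k$
$Y = -12$ ($Y = - 3 \left(7 - 3\right) = \left(-3\right) 4 = -12$)
$\left(Y + 5\right) L = \left(-12 + 5\right) 2 = \left(-7\right) 2 = -14$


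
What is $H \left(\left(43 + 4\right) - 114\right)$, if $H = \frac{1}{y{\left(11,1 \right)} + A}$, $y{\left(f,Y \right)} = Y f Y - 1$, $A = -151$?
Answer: $\frac{67}{141} \approx 0.47518$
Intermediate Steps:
$y{\left(f,Y \right)} = -1 + f Y^{2}$ ($y{\left(f,Y \right)} = f Y^{2} - 1 = -1 + f Y^{2}$)
$H = - \frac{1}{141}$ ($H = \frac{1}{\left(-1 + 11 \cdot 1^{2}\right) - 151} = \frac{1}{\left(-1 + 11 \cdot 1\right) - 151} = \frac{1}{\left(-1 + 11\right) - 151} = \frac{1}{10 - 151} = \frac{1}{-141} = - \frac{1}{141} \approx -0.0070922$)
$H \left(\left(43 + 4\right) - 114\right) = - \frac{\left(43 + 4\right) - 114}{141} = - \frac{47 - 114}{141} = \left(- \frac{1}{141}\right) \left(-67\right) = \frac{67}{141}$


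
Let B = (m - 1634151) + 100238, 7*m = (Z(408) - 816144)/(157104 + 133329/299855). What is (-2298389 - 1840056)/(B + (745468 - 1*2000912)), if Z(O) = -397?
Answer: 1364693096553904635/919818254198697806 ≈ 1.4837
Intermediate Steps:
m = -244843901555/329759872743 (m = ((-397 - 816144)/(157104 + 133329/299855))/7 = (-816541/(157104 + 133329*(1/299855)))/7 = (-816541/(157104 + 133329/299855))/7 = (-816541/47108553249/299855)/7 = (-816541*299855/47108553249)/7 = (1/7)*(-244843901555/47108553249) = -244843901555/329759872743 ≈ -0.74249)
B = -505823200522734914/329759872743 (B = (-244843901555/329759872743 - 1634151) + 100238 = -538877670646747748/329759872743 + 100238 = -505823200522734914/329759872743 ≈ -1.5339e+6)
(-2298389 - 1840056)/(B + (745468 - 1*2000912)) = (-2298389 - 1840056)/(-505823200522734914/329759872743 + (745468 - 1*2000912)) = -4138445/(-505823200522734914/329759872743 + (745468 - 2000912)) = -4138445/(-505823200522734914/329759872743 - 1255444) = -4138445/(-919818254198697806/329759872743) = -4138445*(-329759872743/919818254198697806) = 1364693096553904635/919818254198697806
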